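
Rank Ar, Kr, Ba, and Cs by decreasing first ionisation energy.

Ar > Kr > Ba > Cs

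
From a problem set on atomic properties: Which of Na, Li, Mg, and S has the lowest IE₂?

The second ionization energy removes an electron from the +1 ion. For each element: Na⁺ is the bare [Ne] core; Li⁺ is the bare [He] core; Mg⁺ still has 1 valence electron; S⁺ still has 5 valence electrons.
Breaking into a closed-shell core is much more expensive than removing a leftover valence electron — Na and Li have the largest IE_2 here.
Valence configurations: Mg⁺ [Ne]3s¹, S⁺ [Ne]3s²3p³.
The numbers (kJ/mol): Na 4562, Li 7298, Mg 1451, S 2252.
Overall IE_2 order: Mg < S < Na < Li.

Mg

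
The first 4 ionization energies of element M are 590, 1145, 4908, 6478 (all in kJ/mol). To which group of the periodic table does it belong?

Group 2

Look for the largest jump between consecutive ionization energies: IE3/IE2 ≈ 4.3, far larger than any earlier ratio.
That jump marks the point where a core electron is being removed. So the atom has 2 valence electrons.
A main-group element with 2 valence electrons is in group 2.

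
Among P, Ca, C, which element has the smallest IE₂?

After 1 electron has been removed, what remains? P⁺ still has 4 valence electrons; Ca⁺ still has 1 valence electron; C⁺ still has 3 valence electrons.
All are still removing valence electrons, so compare the +1 ions as you would atoms: IE_2 generally rises across a period (higher Z_eff) and falls down a group (larger shell), subject to the usual subshell exceptions.
Valence configurations: P⁺ [Ne]3s²3p², Ca⁺ [Ar]4s¹, C⁺ [He]2s²2p¹.
Tabulated IE_2 (kJ/mol): P 1907, Ca 1145, C 2353.
Putting it together, IE_2: Ca < P < C.

Ca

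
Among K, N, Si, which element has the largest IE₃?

Consider each +2 ion: K²⁺ is already 1 electron into the core; N²⁺ still has 3 valence electrons; Si²⁺ still has 2 valence electrons.
Usually core removal costs more than valence removal, but here the competition is close: a tightly held n=2 valence electron can cost more to remove than an n=3 core electron, so the actual values have to decide it.
Valence configurations: N²⁺ [He]2s²2p¹, Si²⁺ [Ne]3s².
Tabulated IE_3 (kJ/mol): K 4420, N 4578, Si 3232.
So the third ionization energies run Si < K < N.

N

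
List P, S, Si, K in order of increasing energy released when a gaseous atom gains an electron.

K < P < Si < S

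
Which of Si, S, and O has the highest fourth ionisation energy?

IE_4 is the cost of taking one more electron from the +3 cation: Si³⁺ still has 1 valence electron; S³⁺ still has 3 valence electrons; O³⁺ still has 3 valence electrons.
All are still removing valence electrons, so compare the +3 ions as you would atoms: IE_4 generally rises across a period (higher Z_eff) and falls down a group (larger shell), subject to the usual subshell exceptions.
Valence configurations: Si³⁺ [Ne]3s¹, S³⁺ [Ne]3s²3p¹, O³⁺ [He]2s²2p¹.
The numbers (kJ/mol): Si 4356, S 4556, O 7469.
So the fourth ionization energies run Si < S < O.

O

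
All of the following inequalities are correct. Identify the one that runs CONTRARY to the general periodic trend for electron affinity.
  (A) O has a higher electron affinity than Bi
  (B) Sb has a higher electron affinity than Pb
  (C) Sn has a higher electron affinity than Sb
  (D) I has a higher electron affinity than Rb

The general trend: electron affinity increases across a period and decreases down a group.
(A) O (period 2, group 16) vs Bi (period 6, group 15): the stated order agrees with the simple trend.
(B) Sb (period 5, group 15) vs Pb (period 6, group 14): the stated order agrees with the simple trend.
(C) Sn (period 5, group 14) vs Sb (period 5, group 15): the stated order contradicts the simple trend.
(D) I (period 5, group 17) vs Rb (period 5, group 1): the stated order agrees with the simple trend.
The exception is (C): adding an electron to Sb's half-filled 5p³ is unfavourable, so Sn has the more exothermic EA.

(C)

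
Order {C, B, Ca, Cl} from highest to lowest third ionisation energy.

Ca > C > Cl > B

The third ionization energy removes an electron from the +2 ion. For each element: C²⁺ still has 2 valence electrons; B²⁺ still has 1 valence electron; Ca²⁺ is the bare [Ar] core; Cl²⁺ still has 5 valence electrons.
Breaking into a closed-shell core is much more expensive than removing a leftover valence electron — Ca has the largest IE_3 here.
Valence configurations: C²⁺ [He]2s², B²⁺ [He]2s¹, Cl²⁺ [Ne]3s²3p³.
Approximate IE_3 values (kJ/mol): C 4620, B 3660, Ca 4912, Cl 3822.
So the third ionization energies run B < Cl < C < Ca.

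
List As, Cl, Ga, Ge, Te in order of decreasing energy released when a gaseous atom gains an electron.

Cl is in period 3, group 17; Ga is in period 4, group 13; Ge is in period 4, group 14; As is in period 4, group 15; Te is in period 5, group 16.
EA tends to increase across a period and decrease down a group, though the pattern is less regular than for IE or radius.
Here both period and group differ, so the two effects have to be weighed against each other.
As > Ga: both are in period 4; the period trend gives As the larger value.
Ge > As: this pair runs against the simple trend — see the exception note.
Te > Ge: the two effects oppose for this pair; the across-period effect wins (190 vs 119 kJ/mol).
Cl > Te: both effects reinforce here, so Cl is clearly the higher of the two.
Note the exception: Ge has a higher electron affinity than As, contrary to the simple trend — adding an electron to As's half-filled 4p³ is unfavourable, so Ge (4p²) has the more exothermic EA.
Tabulated electron affinity (kJ/mol): Cl 349, Ga 29, Ge 119, As 78, Te 190.
So from highest to lowest: Cl > Te > Ge > As > Ga.

Cl > Te > Ge > As > Ga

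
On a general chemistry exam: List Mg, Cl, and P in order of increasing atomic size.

Cl < P < Mg

Radius decreases left→right (rising Z_eff, same n) and increases top→bottom (higher n).
All lie in period 3, so atomic radius increases right to left.
So from smallest to largest: Cl < P < Mg.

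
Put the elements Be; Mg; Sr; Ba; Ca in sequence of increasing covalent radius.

Be is in period 2, group 2; Mg is in period 3, group 2; Ca is in period 4, group 2; Sr is in period 5, group 2; Ba is in period 6, group 2.
Across a period the added protons contract the valence shell; down a group each new principal shell makes the atom larger.
All are in group 2, so atomic radius increases down the group.
So from smallest to largest: Be < Mg < Ca < Sr < Ba.

Be < Mg < Ca < Sr < Ba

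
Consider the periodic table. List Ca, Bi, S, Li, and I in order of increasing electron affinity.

Ca < Li < Bi < S < I

Li is in period 2, group 1; S is in period 3, group 16; Ca is in period 4, group 2; I is in period 5, group 17; Bi is in period 6, group 15.
EA tends to increase across a period and decrease down a group, though the pattern is less regular than for IE or radius.
Here both period and group differ, so the two effects have to be weighed against each other.
Li > Ca: period and group pull opposite ways; the down-group shift dominates (60 vs 2 kJ/mol).
Bi > Li: period and group pull opposite ways; the across-period shift dominates (91 vs 60 kJ/mol).
S > Bi: relative to Bi, both the across-period and down-group shifts push S's electron affinity up.
I > S: the two effects oppose for this pair; the across-period effect wins (295 vs 200 kJ/mol).
Tabulated electron affinity (kJ/mol): Li 60, S 200, Ca 2, I 295, Bi 91.
So from lowest to highest: Ca < Li < Bi < S < I.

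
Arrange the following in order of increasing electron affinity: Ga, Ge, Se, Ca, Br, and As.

Ca is in period 4, group 2; Ga is in period 4, group 13; Ge is in period 4, group 14; As is in period 4, group 15; Se is in period 4, group 16; Br is in period 4, group 17.
EA tends to increase across a period and decrease down a group, though the pattern is less regular than for IE or radius.
All lie in period 4; the across-period trend (electron affinity increases left to right) applies, with the exception below.
Note the exception: Ge has a higher electron affinity than As, contrary to the simple trend — adding an electron to As's half-filled 4p³ is unfavourable, so Ge (4p²) has the more exothermic EA.
Approximate values (kJ/mol): Ca 2, Ga 29, Ge 119, As 78, Se 195, Br 325.
So from lowest to highest: Ca < Ga < As < Ge < Se < Br.

Ca < Ga < As < Ge < Se < Br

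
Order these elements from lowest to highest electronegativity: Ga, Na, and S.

Na is in period 3, group 1; S is in period 3, group 16; Ga is in period 4, group 13.
Atoms toward the upper right of the periodic table pull bonding electrons most strongly.
Here both period and group differ, so the two effects have to be weighed against each other.
Ga > Na: period and group pull opposite ways; the across-period shift dominates (1.81 vs 0.93).
S > Ga: relative to Ga, both the across-period and down-group shifts push S's electronegativity up.
Approximate values (Pauling): Na 0.93, S 2.58, Ga 1.81.
So from lowest to highest: Na < Ga < S.

Na < Ga < S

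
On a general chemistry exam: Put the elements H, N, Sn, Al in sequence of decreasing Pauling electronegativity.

N, H, Sn, Al

EN rises left→right (higher Z_eff, smaller atoms) and falls top→bottom (larger, more shielded atoms).
Neither a single period nor a single group — weigh both effects.
Sn > Al: period and group pull opposite ways; the across-period shift dominates (1.96 vs 1.61).
H > Sn: period and group pull opposite ways; the down-group shift dominates (2.20 vs 1.96).
N > H: the two effects oppose for this pair; the across-period effect wins (3.04 vs 2.20).
Tabulated electronegativity (Pauling): H 2.20, N 3.04, Al 1.61, Sn 1.96.
So from highest to lowest: N > H > Sn > Al.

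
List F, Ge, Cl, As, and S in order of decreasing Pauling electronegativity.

Smaller atoms with higher effective nuclear charge are more electronegative.
Here both period and group differ, so the two effects have to be weighed against each other.
As > Ge: As lies to the right of Ge in period 4, so the across-period effect alone puts As higher.
S > As: both effects reinforce here, so S is clearly the higher of the two.
Cl > S: both are in period 3; the period trend gives Cl the larger value.
F > Cl: F sits above Cl in group 17, so the down-group effect alone puts F higher.
For reference (Pauling): F 3.98, S 2.58, Cl 3.16, Ge 2.01, As 2.18.
So from highest to lowest: F > Cl > S > As > Ge.

F > Cl > S > As > Ge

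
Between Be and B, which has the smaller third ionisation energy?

B

IE_3 is the cost of taking one more electron from the +2 cation: Be²⁺ is the bare [He] core; B²⁺ still has 1 valence electron.
Breaking into a closed-shell core is much more expensive than removing a leftover valence electron — Be has the largest IE_3 here.
Tabulated IE_3 (kJ/mol): Be 14849, B 3660.
Putting it together, IE_3: B < Be.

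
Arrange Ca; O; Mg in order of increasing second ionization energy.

Ca < Mg < O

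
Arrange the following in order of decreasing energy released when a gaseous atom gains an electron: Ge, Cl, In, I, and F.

Cl, F, I, Ge, In

F is in period 2, group 17; Cl is in period 3, group 17; Ge is in period 4, group 14; In is in period 5, group 13; I is in period 5, group 17.
Adding an electron releases more energy for atoms nearer the top right (short of the noble gases).
Here both period and group differ, so the two effects have to be weighed against each other.
Ge > In: both effects reinforce here, so Ge is clearly the higher of the two.
I > Ge: the two effects oppose for this pair; the across-period effect wins (295 vs 119 kJ/mol).
F > I: they share group 17; the group trend gives F the larger value.
Cl > F: this pair runs against the simple trend — see the exception note.
Note the exception: Cl has a higher electron affinity than F, contrary to the simple trend — F's small 2p subshell makes the incoming electron feel strong e⁻–e⁻ repulsion, so Cl actually releases more energy on gaining an electron.
For reference (kJ/mol): F 328, Cl 349, Ge 119, In 29, I 295.
So from highest to lowest: Cl > F > I > Ge > In.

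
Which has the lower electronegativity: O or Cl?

Cl

EN rises left→right (higher Z_eff, smaller atoms) and falls top→bottom (larger, more shielded atoms).
These sit on a diagonal, where the across-period and down-group effects partly cancel.
O > Cl: the two effects oppose for this pair; the down-group effect wins (3.44 vs 3.16).
Tabulated electronegativity (Pauling): O 3.44, Cl 3.16.
So Cl has the lower electronegativity (Cl < O).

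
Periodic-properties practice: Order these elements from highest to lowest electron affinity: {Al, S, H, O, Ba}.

S > O > H > Al > Ba

H is in period 1, group 1; O is in period 2, group 16; Al is in period 3, group 13; S is in period 3, group 16; Ba is in period 6, group 2.
Electron affinity generally becomes more exothermic across a period toward the halogens and less exothermic down a group.
These span different periods and groups, so the two trends combine.
Al > Ba: relative to Ba, both the across-period and down-group shifts push Al's electron affinity up.
H > Al: period and group pull opposite ways; the down-group shift dominates (73 vs 42 kJ/mol).
O > H: period and group pull opposite ways; the across-period shift dominates (141 vs 73 kJ/mol).
S > O: this pair runs against the simple trend — see the exception note.
Note the exception: S has a higher electron affinity than O, contrary to the simple trend — the compact 2p subshell of O repels the added electron more than S's larger 3p does.
Tabulated electron affinity (kJ/mol): H 73, O 141, Al 42, S 200, Ba 14.
So from highest to lowest: S > O > H > Al > Ba.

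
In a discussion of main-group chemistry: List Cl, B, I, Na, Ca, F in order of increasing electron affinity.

Electron affinity generally becomes more exothermic across a period toward the halogens and less exothermic down a group.
These span different periods and groups, so the two trends combine.
B > Ca: relative to Ca, both the across-period and down-group shifts push B's electron affinity up.
Na > B: this pair runs against the simple trend — see the exception note.
I > Na: the two effects oppose for this pair; the across-period effect wins (295 vs 53 kJ/mol).
F > I: they share group 17; the group trend gives F the larger value.
Cl > F: this pair runs against the simple trend — see the exception note.
Note the exception: Na has a higher electron affinity than B, contrary to the simple trend — B's ns²np¹ configuration gives only a small electron affinity — the sparsely filled np subshell binds an added electron weakly.
Note the exception: Cl has a higher electron affinity than F, contrary to the simple trend — F's small 2p subshell makes the incoming electron feel strong e⁻–e⁻ repulsion, so Cl actually releases more energy on gaining an electron.
Approximate values (kJ/mol): B 27, F 328, Na 53, Cl 349, Ca 2, I 295.
So from lowest to highest: Ca < B < Na < I < F < Cl.

Ca < B < Na < I < F < Cl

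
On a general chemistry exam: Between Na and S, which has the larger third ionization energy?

Consider each +2 ion: Na²⁺ is already 1 electron into the core; S²⁺ still has 4 valence electrons.
Core electrons are held far more tightly than valence electrons, so Na tops the IE_3 order.
Approximate IE_3 values (kJ/mol): Na 6910, S 3357.
Overall IE_3 order: S < Na.

Na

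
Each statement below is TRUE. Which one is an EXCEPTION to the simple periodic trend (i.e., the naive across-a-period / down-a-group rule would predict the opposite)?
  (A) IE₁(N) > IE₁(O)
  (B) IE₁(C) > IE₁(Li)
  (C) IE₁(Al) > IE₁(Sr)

(A)

The general trend: IE₁ increases across a period and decreases down a group.
(A) N (period 2, group 15) vs O (period 2, group 16): the stated order contradicts the simple trend.
(B) C (period 2, group 14) vs Li (period 2, group 1): the stated order agrees with the simple trend.
(C) Al (period 3, group 13) vs Sr (period 5, group 2): the stated order agrees with the simple trend.
The exception is (A): pairing an electron in O's 2p⁴ costs repulsion energy, so O ionizes more easily than half-filled N (2p³).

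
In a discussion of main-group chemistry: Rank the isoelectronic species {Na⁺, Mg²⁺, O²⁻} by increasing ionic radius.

Mg²⁺ < Na⁺ < O²⁻

All of these have 10 electrons, so size is governed by nuclear charge alone: the more protons, the stronger the pull on the same electron cloud, and the smaller the ion.
Nuclear charges: Mg²⁺ (Z=12), Na⁺ (Z=11), O²⁻ (Z=8).
Smallest to largest: Mg²⁺ < Na⁺ < O²⁻.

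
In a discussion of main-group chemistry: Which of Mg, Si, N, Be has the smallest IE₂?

Mg

The second ionization energy removes an electron from the +1 ion. For each element: Mg⁺ still has 1 valence electron; Si⁺ still has 3 valence electrons; N⁺ still has 4 valence electrons; Be⁺ still has 1 valence electron.
All are still removing valence electrons, so compare the +1 ions as you would atoms: IE_2 generally rises across a period (higher Z_eff) and falls down a group (larger shell), subject to the usual subshell exceptions.
Valence configurations: Mg⁺ [Ne]3s¹, Si⁺ [Ne]3s²3p¹, N⁺ [He]2s²2p², Be⁺ [He]2s¹.
The numbers (kJ/mol): Mg 1451, Si 1577, N 2856, Be 1757.
Hence IE_2: Mg < Si < Be < N.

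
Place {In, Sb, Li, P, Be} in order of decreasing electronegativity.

P > Sb > In > Be > Li

EN rises left→right (higher Z_eff, smaller atoms) and falls top→bottom (larger, more shielded atoms).
Neither a single period nor a single group — weigh both effects.
Be > Li: Be lies to the right of Li in period 2, so the across-period effect alone puts Be higher.
In > Be: the two effects oppose for this pair; the across-period effect wins (1.78 vs 1.57).
Sb > In: Sb lies to the right of In in period 5, so the across-period effect alone puts Sb higher.
P > Sb: P sits above Sb in group 15, so the down-group effect alone puts P higher.
Approximate values (Pauling): Li 0.98, Be 1.57, P 2.19, In 1.78, Sb 2.05.
So from highest to lowest: P > Sb > In > Be > Li.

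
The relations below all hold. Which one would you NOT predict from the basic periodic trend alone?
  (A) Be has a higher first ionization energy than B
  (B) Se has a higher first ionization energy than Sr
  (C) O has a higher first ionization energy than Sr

The general trend: first ionization energy increases across a period and decreases down a group.
(A) Be (period 2, group 2) vs B (period 2, group 13): the stated order contradicts the simple trend.
(B) Se (period 4, group 16) vs Sr (period 5, group 2): the stated order agrees with the simple trend.
(C) O (period 2, group 16) vs Sr (period 5, group 2): the stated order agrees with the simple trend.
The exception is (A): removing B's lone 2p electron is easier than breaking Be's filled 2s².

(A)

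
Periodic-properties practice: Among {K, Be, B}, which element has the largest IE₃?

The third ionization energy removes an electron from the +2 ion. For each element: K²⁺ is already 1 electron into the core; Be²⁺ is the bare [He] core; B²⁺ still has 1 valence electron.
Core electrons are held far more tightly than valence electrons, so K and Be top the IE_3 order.
The numbers (kJ/mol): K 4420, Be 14849, B 3660.
Putting it together, IE_3: B < K < Be.

Be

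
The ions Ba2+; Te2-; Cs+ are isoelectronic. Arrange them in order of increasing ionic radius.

All of these have 54 electrons, so size is governed by nuclear charge alone: the more protons, the stronger the pull on the same electron cloud, and the smaller the ion.
Nuclear charges: Ba2+ (Z=56), Cs+ (Z=55), Te2- (Z=52).
Smallest to largest: Ba2+ < Cs+ < Te2-.

Ba2+ < Cs+ < Te2-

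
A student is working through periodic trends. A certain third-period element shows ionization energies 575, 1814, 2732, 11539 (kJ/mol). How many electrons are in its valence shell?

Look for the largest jump between consecutive ionization energies: IE4/IE3 ≈ 4.2, far larger than any earlier ratio.
That jump marks the point where a core electron is being removed. So the atom has 3 valence electrons.

3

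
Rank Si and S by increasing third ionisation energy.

Si, S

IE_3 is the cost of taking one more electron from the +2 cation: Si²⁺ still has 2 valence electrons; S²⁺ still has 4 valence electrons.
All are still removing valence electrons, so compare the +2 ions as you would atoms: IE_3 generally rises across a period (higher Z_eff) and falls down a group (larger shell), subject to the usual subshell exceptions.
Valence configurations: Si²⁺ [Ne]3s², S²⁺ [Ne]3s²3p².
Approximate IE_3 values (kJ/mol): Si 3232, S 3357.
Hence IE_3: Si < S.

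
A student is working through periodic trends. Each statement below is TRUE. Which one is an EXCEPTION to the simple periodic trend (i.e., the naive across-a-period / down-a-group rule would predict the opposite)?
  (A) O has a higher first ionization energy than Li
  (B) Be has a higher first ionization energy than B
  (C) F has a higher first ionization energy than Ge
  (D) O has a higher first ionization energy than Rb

(B)

The general trend: first ionization energy increases across a period and decreases down a group.
(A) O (period 2, group 16) vs Li (period 2, group 1): the stated order agrees with the simple trend.
(B) Be (period 2, group 2) vs B (period 2, group 13): the stated order contradicts the simple trend.
(C) F (period 2, group 17) vs Ge (period 4, group 14): the stated order agrees with the simple trend.
(D) O (period 2, group 16) vs Rb (period 5, group 1): the stated order agrees with the simple trend.
The exception is (B): removing B's lone 2p electron is easier than breaking Be's filled 2s².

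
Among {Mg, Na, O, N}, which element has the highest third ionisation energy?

Mg

The third ionization energy removes an electron from the +2 ion. For each element: Mg²⁺ is the bare [Ne] core; Na²⁺ is already 1 electron into the core; O²⁺ still has 4 valence electrons; N²⁺ still has 3 valence electrons.
Core electrons are held far more tightly than valence electrons, so Na and Mg top the IE_3 order.
Valence configurations: O²⁺ [He]2s²2p², N²⁺ [He]2s²2p¹.
The numbers (kJ/mol): Mg 7733, Na 6910, O 5300, N 4578.
Hence IE_3: N < O < Na < Mg.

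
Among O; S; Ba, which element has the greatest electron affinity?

Atoms with high Z_eff and room in the valence shell (especially the halogens) have the most exothermic electron affinities.
Here both period and group differ, so the two effects have to be weighed against each other.
O > Ba: relative to Ba, both the across-period and down-group shifts push O's electron affinity up.
S > O: this pair runs against the simple trend — see the exception note.
Note the exception: S has a higher electron affinity than O, contrary to the simple trend — the compact 2p subshell of O repels the added electron more than S's larger 3p does.
For reference (kJ/mol): O 141, S 200, Ba 14.
The greatest electron affinity among these belongs to S.

S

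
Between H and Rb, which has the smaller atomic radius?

H

H is in period 1, group 1; Rb is in period 5, group 1.
Radius decreases left→right (rising Z_eff, same n) and increases top→bottom (higher n).
All are in group 1, so atomic radius increases down the group.
So H has the smaller atomic radius (H < Rb).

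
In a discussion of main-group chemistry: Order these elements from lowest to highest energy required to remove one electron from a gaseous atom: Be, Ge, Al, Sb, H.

H is in period 1, group 1; Be is in period 2, group 2; Al is in period 3, group 13; Ge is in period 4, group 14; Sb is in period 5, group 15.
Removing the outermost electron gets harder across a period and easier down a group.
These sit on a diagonal, where the across-period and down-group effects partly cancel.
Ge > Al: period and group pull opposite ways; the across-period shift dominates (762 vs 578 kJ/mol).
Sb > Ge: the two effects oppose for this pair; the across-period effect wins (831 vs 762 kJ/mol).
Be > Sb: the two effects oppose for this pair; the down-group effect wins (900 vs 831 kJ/mol).
H > Be: period and group pull opposite ways; the down-group shift dominates (1312 vs 900 kJ/mol).
Tabulated first ionization energy (kJ/mol): H 1312, Be 900, Al 578, Ge 762, Sb 831.
So from lowest to highest: Al < Ge < Sb < Be < H.

Al < Ge < Sb < Be < H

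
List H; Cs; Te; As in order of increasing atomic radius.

H is in period 1, group 1; As is in period 4, group 15; Te is in period 5, group 16; Cs is in period 6, group 1.
Radius decreases left→right (rising Z_eff, same n) and increases top→bottom (higher n).
Neither a single period nor a single group — weigh both effects.
As > H: period and group pull opposite ways; the down-group shift dominates (121 vs 32 pm).
Te > As: the two effects oppose for this pair; the down-group effect wins (136 vs 121 pm).
Cs > Te: relative to Te, both the across-period and down-group shifts push Cs's atomic radius up.
Tabulated atomic radius (pm): H 32, As 121, Te 136, Cs 232.
So from smallest to largest: H < As < Te < Cs.

H, As, Te, Cs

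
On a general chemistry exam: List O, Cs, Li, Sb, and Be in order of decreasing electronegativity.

Electronegativity increases across a period and decreases down a group, tracking effective nuclear charge and atomic size.
These span different periods and groups, so the two trends combine.
Li > Cs: Li sits above Cs in group 1, so the down-group effect alone puts Li higher.
Be > Li: Be lies to the right of Li in period 2, so the across-period effect alone puts Be higher.
Sb > Be: period and group pull opposite ways; the across-period shift dominates (2.05 vs 1.57).
O > Sb: relative to Sb, both the across-period and down-group shifts push O's electronegativity up.
Tabulated electronegativity (Pauling): Li 0.98, Be 1.57, O 3.44, Sb 2.05, Cs 0.79.
So from highest to lowest: O > Sb > Be > Li > Cs.

O > Sb > Be > Li > Cs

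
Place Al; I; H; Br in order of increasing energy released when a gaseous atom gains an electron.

Al < H < I < Br

H is in period 1, group 1; Al is in period 3, group 13; Br is in period 4, group 17; I is in period 5, group 17.
Adding an electron releases more energy for atoms nearer the top right (short of the noble gases).
Neither a single period nor a single group — weigh both effects.
H > Al: period and group pull opposite ways; the down-group shift dominates (73 vs 42 kJ/mol).
I > H: the two effects oppose for this pair; the across-period effect wins (295 vs 73 kJ/mol).
Br > I: they share group 17; the group trend gives Br the larger value.
Approximate values (kJ/mol): H 73, Al 42, Br 325, I 295.
So from lowest to highest: Al < H < I < Br.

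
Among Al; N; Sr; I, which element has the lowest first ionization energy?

IE₁ increases left→right with effective nuclear charge and decreases top→bottom as the valence shell moves farther out.
These span different periods and groups, so the two trends combine.
Al > Sr: both effects reinforce here, so Al is clearly the higher of the two.
I > Al: period and group pull opposite ways; the across-period shift dominates (1008 vs 578 kJ/mol).
N > I: the two effects oppose for this pair; the down-group effect wins (1402 vs 1008 kJ/mol).
For reference (kJ/mol): N 1402, Al 578, Sr 550, I 1008.
The lowest first ionization energy among these belongs to Sr.

Sr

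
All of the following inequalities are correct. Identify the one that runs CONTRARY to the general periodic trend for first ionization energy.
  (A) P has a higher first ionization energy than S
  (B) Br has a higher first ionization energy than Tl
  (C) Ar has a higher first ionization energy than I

(A)

The general trend: first ionization energy increases across a period and decreases down a group.
(A) P (period 3, group 15) vs S (period 3, group 16): the stated order contradicts the simple trend.
(B) Br (period 4, group 17) vs Tl (period 6, group 13): the stated order agrees with the simple trend.
(C) Ar (period 3, group 18) vs I (period 5, group 17): the stated order agrees with the simple trend.
The exception is (A): S (3p⁴) ionizes more easily than half-filled P (3p³) because the paired 3p electron in S is pushed out by e⁻–e⁻ repulsion.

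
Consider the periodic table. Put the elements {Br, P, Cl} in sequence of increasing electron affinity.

P, Br, Cl

P is in period 3, group 15; Cl is in period 3, group 17; Br is in period 4, group 17.
Adding an electron releases more energy for atoms nearer the top right (short of the noble gases).
Here both period and group differ, so the two effects have to be weighed against each other.
Br > P: period and group pull opposite ways; the across-period shift dominates (325 vs 72 kJ/mol).
Cl > Br: Cl sits above Br in group 17, so the down-group effect alone puts Cl higher.
For reference (kJ/mol): P 72, Cl 349, Br 325.
So from lowest to highest: P < Br < Cl.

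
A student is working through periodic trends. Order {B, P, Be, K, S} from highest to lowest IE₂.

The second ionization energy removes an electron from the +1 ion. For each element: B⁺ still has 2 valence electrons; P⁺ still has 4 valence electrons; Be⁺ still has 1 valence electron; K⁺ is the bare [Ar] core; S⁺ still has 5 valence electrons.
Breaking into a closed-shell core is much more expensive than removing a leftover valence electron — K has the largest IE_2 here.
Valence configurations: B⁺ [He]2s², P⁺ [Ne]3s²3p², Be⁺ [He]2s¹, S⁺ [Ne]3s²3p³.
Approximate IE_2 values (kJ/mol): B 2427, P 1907, Be 1757, K 3052, S 2252.
Putting it together, IE_2: Be < P < S < B < K.

K > B > S > P > Be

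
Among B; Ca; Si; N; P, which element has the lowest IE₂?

Ca

After 1 electron has been removed, what remains? B⁺ still has 2 valence electrons; Ca⁺ still has 1 valence electron; Si⁺ still has 3 valence electrons; N⁺ still has 4 valence electrons; P⁺ still has 4 valence electrons.
All are still removing valence electrons, so compare the +1 ions as you would atoms: IE_2 generally rises across a period (higher Z_eff) and falls down a group (larger shell), subject to the usual subshell exceptions.
Valence configurations: B⁺ [He]2s², Ca⁺ [Ar]4s¹, Si⁺ [Ne]3s²3p¹, N⁺ [He]2s²2p², P⁺ [Ne]3s²3p².
The numbers (kJ/mol): B 2427, Ca 1145, Si 1577, N 2856, P 1907.
So the second ionization energies run Ca < Si < P < B < N.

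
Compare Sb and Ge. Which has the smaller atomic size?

Ge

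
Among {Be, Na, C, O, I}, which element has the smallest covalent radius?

Be is in period 2, group 2; C is in period 2, group 14; O is in period 2, group 16; Na is in period 3, group 1; I is in period 5, group 17.
Across a period the added protons contract the valence shell; down a group each new principal shell makes the atom larger.
Here both period and group differ, so the two effects have to be weighed against each other.
C > O: C lies to the left of O in period 2, so the across-period effect alone puts C larger.
Be > C: Be lies to the left of C in period 2, so the across-period effect alone puts Be larger.
I > Be: period and group pull opposite ways; the down-group shift dominates (133 vs 102 pm).
Na > I: the two effects oppose for this pair; the across-period effect wins (155 vs 133 pm).
Approximate values (pm): Be 102, C 75, O 63, Na 155, I 133.
The smallest covalent radius among these belongs to O.

O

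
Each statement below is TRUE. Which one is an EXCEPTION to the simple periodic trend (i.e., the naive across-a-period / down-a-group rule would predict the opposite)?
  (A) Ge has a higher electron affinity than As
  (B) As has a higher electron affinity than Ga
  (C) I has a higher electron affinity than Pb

The general trend: electron affinity increases across a period and decreases down a group.
(A) Ge (period 4, group 14) vs As (period 4, group 15): the stated order contradicts the simple trend.
(B) As (period 4, group 15) vs Ga (period 4, group 13): the stated order agrees with the simple trend.
(C) I (period 5, group 17) vs Pb (period 6, group 14): the stated order agrees with the simple trend.
The exception is (A): adding an electron to As's half-filled 4p³ is unfavourable, so Ge (4p²) has the more exothermic EA.

(A)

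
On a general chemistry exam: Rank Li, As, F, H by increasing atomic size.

H, F, As, Li

Radius decreases left→right (rising Z_eff, same n) and increases top→bottom (higher n).
Here both period and group differ, so the two effects have to be weighed against each other.
F > H: the two effects oppose for this pair; the down-group effect wins (64 vs 32 pm).
As > F: relative to F, both the across-period and down-group shifts push As's atomic radius up.
Li > As: period and group pull opposite ways; the across-period shift dominates (133 vs 121 pm).
Tabulated atomic radius (pm): H 32, Li 133, F 64, As 121.
So from smallest to largest: H < F < As < Li.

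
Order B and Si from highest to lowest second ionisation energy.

Consider each +1 ion: B⁺ still has 2 valence electrons; Si⁺ still has 3 valence electrons.
All are still removing valence electrons, so compare the +1 ions as you would atoms: IE_2 generally rises across a period (higher Z_eff) and falls down a group (larger shell), subject to the usual subshell exceptions.
Valence configurations: B⁺ [He]2s², Si⁺ [Ne]3s²3p¹.
Tabulated IE_2 (kJ/mol): B 2427, Si 1577.
Hence IE_2: Si < B.

B > Si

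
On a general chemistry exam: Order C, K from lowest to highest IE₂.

Consider each +1 ion: C⁺ still has 3 valence electrons; K⁺ is the bare [Ar] core.
Core electrons are held far more tightly than valence electrons, so K tops the IE_2 order.
Tabulated IE_2 (kJ/mol): C 2353, K 3052.
So the second ionization energies run C < K.

C, K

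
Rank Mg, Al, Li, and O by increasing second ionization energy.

Consider each +1 ion: Mg⁺ still has 1 valence electron; Al⁺ still has 2 valence electrons; Li⁺ is the bare [He] core; O⁺ still has 5 valence electrons.
Breaking into a closed-shell core is much more expensive than removing a leftover valence electron — Li has the largest IE_2 here.
Valence configurations: Mg⁺ [Ne]3s¹, Al⁺ [Ne]3s², O⁺ [He]2s²2p³.
Approximate IE_2 values (kJ/mol): Mg 1451, Al 1817, Li 7298, O 3388.
Hence IE_2: Mg < Al < O < Li.

Mg < Al < O < Li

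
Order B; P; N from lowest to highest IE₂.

P, B, N

The second ionization energy removes an electron from the +1 ion. For each element: B⁺ still has 2 valence electrons; P⁺ still has 4 valence electrons; N⁺ still has 4 valence electrons.
All are still removing valence electrons, so compare the +1 ions as you would atoms: IE_2 generally rises across a period (higher Z_eff) and falls down a group (larger shell), subject to the usual subshell exceptions.
Valence configurations: B⁺ [He]2s², P⁺ [Ne]3s²3p², N⁺ [He]2s²2p².
Approximate IE_2 values (kJ/mol): B 2427, P 1907, N 2856.
So the second ionization energies run P < B < N.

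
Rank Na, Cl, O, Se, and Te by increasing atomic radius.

O, Cl, Se, Te, Na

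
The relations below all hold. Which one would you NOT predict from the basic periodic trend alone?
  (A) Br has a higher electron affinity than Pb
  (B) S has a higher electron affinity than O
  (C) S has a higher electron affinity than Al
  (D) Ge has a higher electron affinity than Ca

The general trend: electron affinity increases across a period and decreases down a group.
(A) Br (period 4, group 17) vs Pb (period 6, group 14): the stated order agrees with the simple trend.
(B) S (period 3, group 16) vs O (period 2, group 16): the stated order contradicts the simple trend.
(C) S (period 3, group 16) vs Al (period 3, group 13): the stated order agrees with the simple trend.
(D) Ge (period 4, group 14) vs Ca (period 4, group 2): the stated order agrees with the simple trend.
The exception is (B): the compact 2p subshell of O repels the added electron more than S's larger 3p does.

(B)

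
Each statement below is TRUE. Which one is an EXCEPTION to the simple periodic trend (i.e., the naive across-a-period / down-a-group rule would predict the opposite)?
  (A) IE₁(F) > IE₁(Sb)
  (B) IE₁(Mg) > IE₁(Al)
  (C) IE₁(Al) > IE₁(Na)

(B)

The general trend: first ionization energy increases across a period and decreases down a group.
(A) F (period 2, group 17) vs Sb (period 5, group 15): the stated order agrees with the simple trend.
(B) Mg (period 3, group 2) vs Al (period 3, group 13): the stated order contradicts the simple trend.
(C) Al (period 3, group 13) vs Na (period 3, group 1): the stated order agrees with the simple trend.
The exception is (B): Al's single 3p electron is easier to remove than one from Mg's filled 3s².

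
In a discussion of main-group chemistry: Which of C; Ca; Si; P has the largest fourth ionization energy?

Ca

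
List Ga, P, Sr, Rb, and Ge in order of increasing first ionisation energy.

Removing the outermost electron gets harder across a period and easier down a group.
These span different periods and groups, so the two trends combine.
Sr > Rb: Sr lies to the right of Rb in period 5, so the across-period effect alone puts Sr higher.
Ga > Sr: both effects reinforce here, so Ga is clearly the higher of the two.
Ge > Ga: Ge lies to the right of Ga in period 4, so the across-period effect alone puts Ge higher.
P > Ge: both effects reinforce here, so P is clearly the higher of the two.
For reference (kJ/mol): P 1012, Ga 579, Ge 762, Rb 403, Sr 550.
So from lowest to highest: Rb < Sr < Ga < Ge < P.

Rb < Sr < Ga < Ge < P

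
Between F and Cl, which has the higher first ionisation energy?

F is in period 2, group 17; Cl is in period 3, group 17.
First ionization energy rises across a period (greater Z_eff holds electrons more tightly) and falls down a group (valence electrons are farther from the nucleus).
All are in group 17, so first ionization energy increases up the group.
So F has the higher first ionisation energy (F > Cl).

F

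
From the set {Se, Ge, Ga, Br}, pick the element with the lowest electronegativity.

Ga is in period 4, group 13; Ge is in period 4, group 14; Se is in period 4, group 16; Br is in period 4, group 17.
Atoms toward the upper right of the periodic table pull bonding electrons most strongly.
All lie in period 4, so electronegativity increases left to right.
The lowest electronegativity among these belongs to Ga.

Ga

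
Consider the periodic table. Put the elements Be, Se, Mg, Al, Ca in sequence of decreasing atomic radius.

Atomic radius shrinks across a period as nuclear charge pulls the same shell inward, and grows down a group as new shells are added.
Neither a single period nor a single group — weigh both effects.
Se > Be: the two effects oppose for this pair; the down-group effect wins (116 vs 102 pm).
Al > Se: period and group pull opposite ways; the across-period shift dominates (126 vs 116 pm).
Mg > Al: Mg lies to the left of Al in period 3, so the across-period effect alone puts Mg larger.
Ca > Mg: Ca sits below Mg in group 2, so the down-group effect alone puts Ca larger.
Tabulated atomic radius (pm): Be 102, Mg 139, Al 126, Ca 171, Se 116.
So from largest to smallest: Ca > Mg > Al > Se > Be.

Ca > Mg > Al > Se > Be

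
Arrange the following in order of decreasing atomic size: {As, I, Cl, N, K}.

K, I, As, Cl, N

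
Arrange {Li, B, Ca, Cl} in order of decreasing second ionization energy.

Li > B > Cl > Ca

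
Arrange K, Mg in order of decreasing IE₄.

Consider each +3 ion: K³⁺ is already 2 electrons into the core; Mg³⁺ is already 1 electron into the core.
All of these are removing an electron from a noble-gas core or deeper; the smaller core (lower principal quantum number) is held far more tightly, and within a period the higher nuclear charge binds the same core more tightly.
Approximate IE_4 values (kJ/mol): K 5877, Mg 10543.
Hence IE_4: K < Mg.

Mg > K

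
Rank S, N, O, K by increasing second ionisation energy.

S < N < K < O

After 1 electron has been removed, what remains? S⁺ still has 5 valence electrons; N⁺ still has 4 valence electrons; O⁺ still has 5 valence electrons; K⁺ is the bare [Ar] core.
Usually core removal costs more than valence removal, but here the competition is close: a tightly held n=2 valence electron can cost more to remove than an n=3 core electron, so the actual values have to decide it.
Valence configurations: S⁺ [Ne]3s²3p³, N⁺ [He]2s²2p², O⁺ [He]2s²2p³.
The numbers (kJ/mol): S 2252, N 2856, O 3388, K 3052.
Hence IE_2: S < N < K < O.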